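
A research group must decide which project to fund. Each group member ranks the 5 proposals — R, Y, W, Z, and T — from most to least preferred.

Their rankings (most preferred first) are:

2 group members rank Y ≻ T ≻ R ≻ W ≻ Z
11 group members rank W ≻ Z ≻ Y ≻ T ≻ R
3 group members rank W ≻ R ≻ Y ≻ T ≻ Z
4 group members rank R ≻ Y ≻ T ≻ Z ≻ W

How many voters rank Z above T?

11

Ballots ranking Z above T: 11.
Ballots ranking T above Z: 2+3+4 = 9.
So 11 of 20 voters prefer Z to T.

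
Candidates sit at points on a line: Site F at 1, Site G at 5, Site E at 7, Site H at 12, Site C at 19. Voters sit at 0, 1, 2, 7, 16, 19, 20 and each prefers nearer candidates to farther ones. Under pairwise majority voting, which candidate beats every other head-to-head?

With single-peaked preferences on a line, the Condorcet winner is the candidate closest to the median voter.
The median voter (position 7) is closest to Site E at 7.
Check: Site E vs Site F — voters closer to Site E: 4 of 7.

Site E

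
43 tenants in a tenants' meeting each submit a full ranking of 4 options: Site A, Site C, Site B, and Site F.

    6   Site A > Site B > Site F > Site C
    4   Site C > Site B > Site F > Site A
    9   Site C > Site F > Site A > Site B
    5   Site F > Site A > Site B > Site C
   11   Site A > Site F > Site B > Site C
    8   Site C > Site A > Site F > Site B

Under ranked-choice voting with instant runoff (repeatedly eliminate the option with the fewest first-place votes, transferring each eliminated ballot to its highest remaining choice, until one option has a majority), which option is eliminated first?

Site B

Round 1: Site C 21, Site A 17, Site F 5, Site B 0. Site B has the fewest and is eliminated.
Round 2: Site C 21, Site A 17, Site F 5. Site F has the fewest and is eliminated.
Round 3: Site A 22, Site C 21. Site A has a majority.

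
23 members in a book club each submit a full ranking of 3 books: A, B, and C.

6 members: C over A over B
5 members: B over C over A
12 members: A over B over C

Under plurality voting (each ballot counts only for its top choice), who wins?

First-place vote totals:
  A: 12
  B: 5
  C: 6
A has the most first-place votes.

A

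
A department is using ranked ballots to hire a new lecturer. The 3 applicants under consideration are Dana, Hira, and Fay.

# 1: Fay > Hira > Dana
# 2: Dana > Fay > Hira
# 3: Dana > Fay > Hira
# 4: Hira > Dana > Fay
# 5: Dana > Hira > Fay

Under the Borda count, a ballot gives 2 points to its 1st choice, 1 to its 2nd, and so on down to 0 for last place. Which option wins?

Borda scores:
  Dana: 0 + 2 + 2 + 1 + 2 = 7
  Hira: 1 + 0 + 0 + 2 + 1 = 4
  Fay: 2 + 1 + 1 + 0 + 0 = 4
Dana has the highest total.

Dana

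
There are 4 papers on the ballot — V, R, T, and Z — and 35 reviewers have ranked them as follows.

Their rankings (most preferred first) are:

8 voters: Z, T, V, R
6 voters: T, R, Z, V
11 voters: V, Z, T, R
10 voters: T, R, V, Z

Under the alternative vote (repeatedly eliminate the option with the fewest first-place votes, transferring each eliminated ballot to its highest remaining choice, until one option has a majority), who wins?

T

Round 1: T 16, V 11, Z 8, R 0. R has the fewest and is eliminated.
Round 2: T 16, V 11, Z 8. Z has the fewest and is eliminated.
Round 3: T 24, V 11. T has a majority.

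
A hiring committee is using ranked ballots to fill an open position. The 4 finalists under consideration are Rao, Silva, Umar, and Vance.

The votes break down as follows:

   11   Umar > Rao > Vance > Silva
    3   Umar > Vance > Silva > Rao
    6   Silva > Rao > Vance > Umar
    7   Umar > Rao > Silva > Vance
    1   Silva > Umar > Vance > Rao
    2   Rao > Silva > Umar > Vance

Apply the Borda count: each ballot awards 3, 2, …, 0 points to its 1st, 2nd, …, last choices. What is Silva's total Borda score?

35

Borda scores:
  Rao: 11·2 + 3·0 + 6·2 + 7·2 + 0 + 2·3 = 54
  Silva: 11·0 + 3·1 + 6·3 + 7·1 + 3 + 2·2 = 35
  Umar: 11·3 + 3·3 + 6·0 + 7·3 + 2 + 2·1 = 67
  Vance: 11·1 + 3·2 + 6·1 + 7·0 + 1 + 2·0 = 24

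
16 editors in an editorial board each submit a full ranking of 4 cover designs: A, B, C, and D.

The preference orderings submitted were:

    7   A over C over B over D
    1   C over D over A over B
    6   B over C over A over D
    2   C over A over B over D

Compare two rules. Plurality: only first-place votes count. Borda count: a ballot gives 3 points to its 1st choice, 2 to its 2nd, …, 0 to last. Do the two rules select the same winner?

Plurality first-place counts: A 7, B 6, C 3, D 0 → A.
Borda totals: A 32, B 27, C 35, D 2 → C.
The two rules disagree: plurality picks A, Borda picks C.

No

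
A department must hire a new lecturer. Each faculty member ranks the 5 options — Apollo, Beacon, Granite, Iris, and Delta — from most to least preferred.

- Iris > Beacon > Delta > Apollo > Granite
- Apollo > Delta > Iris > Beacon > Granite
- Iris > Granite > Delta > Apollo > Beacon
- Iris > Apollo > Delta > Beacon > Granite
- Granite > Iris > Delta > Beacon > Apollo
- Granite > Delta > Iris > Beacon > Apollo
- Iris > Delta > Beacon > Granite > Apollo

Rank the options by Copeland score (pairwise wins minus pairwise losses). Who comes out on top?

Iris

Pairwise results:
  Apollo vs Beacon: Beacon wins 4–3.
  Apollo vs Granite: Granite wins 4–3.
  Apollo vs Iris: Iris wins 6–1.
  Apollo vs Delta: Delta wins 5–2.
  Beacon vs Granite: Beacon wins 4–3.
  Beacon vs Iris: Iris wins 7–0.
  Beacon vs Delta: Delta wins 6–1.
  Granite vs Iris: Iris wins 5–2.
  Granite vs Delta: Delta wins 4–3.
  Iris vs Delta: Iris wins 5–2.
Copeland scores (wins − losses):
  Apollo: 0 − 4 = -4
  Beacon: 2 − 2 = 0
  Granite: 1 − 3 = -2
  Iris: 4 − 0 = 4
  Delta: 3 − 1 = 2
Iris has the best Copeland score.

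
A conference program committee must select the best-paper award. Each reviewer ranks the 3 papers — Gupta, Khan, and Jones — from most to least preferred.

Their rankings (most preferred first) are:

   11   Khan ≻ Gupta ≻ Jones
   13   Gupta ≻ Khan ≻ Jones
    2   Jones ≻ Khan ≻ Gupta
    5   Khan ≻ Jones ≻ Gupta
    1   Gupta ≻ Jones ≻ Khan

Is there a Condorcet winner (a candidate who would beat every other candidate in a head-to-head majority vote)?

Head-to-head results (32 voters total):
Gupta vs Khan: Khan wins 18–14.
Gupta vs Jones: Gupta wins 25–7.
Khan vs Jones: Khan wins 29–3.
Khan beats each rival — Gupta (18–14), Jones (29–3) — so Khan is the Condorcet winner.

Yes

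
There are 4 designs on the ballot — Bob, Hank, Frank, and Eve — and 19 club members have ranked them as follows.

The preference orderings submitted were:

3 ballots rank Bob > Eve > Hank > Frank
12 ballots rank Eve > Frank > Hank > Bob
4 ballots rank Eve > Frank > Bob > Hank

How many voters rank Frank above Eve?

0

Ballots ranking Frank above Eve: 0.
Ballots ranking Eve above Frank: 3+12+4 = 19.
So 0 of 19 voters prefer Frank to Eve.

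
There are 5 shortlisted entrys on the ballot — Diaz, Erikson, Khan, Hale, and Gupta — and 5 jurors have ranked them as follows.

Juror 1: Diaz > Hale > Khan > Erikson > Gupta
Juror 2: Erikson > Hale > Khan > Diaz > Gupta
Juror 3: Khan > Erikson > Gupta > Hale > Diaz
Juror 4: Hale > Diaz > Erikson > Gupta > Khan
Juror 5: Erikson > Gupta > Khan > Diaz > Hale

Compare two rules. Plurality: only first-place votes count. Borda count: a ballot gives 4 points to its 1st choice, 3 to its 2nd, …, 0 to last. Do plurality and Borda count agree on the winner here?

Yes

Plurality first-place counts: Diaz 1, Erikson 2, Khan 1, Hale 1, Gupta 0 → Erikson.
Borda totals: Diaz 9, Erikson 14, Khan 10, Hale 11, Gupta 6 → Erikson.
The two rules agree on Erikson.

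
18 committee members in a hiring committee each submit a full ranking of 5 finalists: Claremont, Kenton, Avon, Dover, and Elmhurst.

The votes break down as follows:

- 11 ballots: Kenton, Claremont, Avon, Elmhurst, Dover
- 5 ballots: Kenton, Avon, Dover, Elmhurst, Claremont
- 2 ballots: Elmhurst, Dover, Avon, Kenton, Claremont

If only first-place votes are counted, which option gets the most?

First-place vote totals:
  Claremont: 0
  Kenton: 16
  Avon: 0
  Dover: 0
  Elmhurst: 2
Kenton has the most first-place votes.

Kenton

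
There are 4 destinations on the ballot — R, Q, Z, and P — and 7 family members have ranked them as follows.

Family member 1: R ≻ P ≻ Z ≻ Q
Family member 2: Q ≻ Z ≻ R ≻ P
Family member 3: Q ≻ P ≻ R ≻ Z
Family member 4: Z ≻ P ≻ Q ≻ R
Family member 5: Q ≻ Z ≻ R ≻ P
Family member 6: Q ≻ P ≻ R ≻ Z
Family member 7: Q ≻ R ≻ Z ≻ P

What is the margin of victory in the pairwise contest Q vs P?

3

Ballots ranking Q above P: 5.
Ballots ranking P above Q: 2.
Q wins 5–2, a margin of 3.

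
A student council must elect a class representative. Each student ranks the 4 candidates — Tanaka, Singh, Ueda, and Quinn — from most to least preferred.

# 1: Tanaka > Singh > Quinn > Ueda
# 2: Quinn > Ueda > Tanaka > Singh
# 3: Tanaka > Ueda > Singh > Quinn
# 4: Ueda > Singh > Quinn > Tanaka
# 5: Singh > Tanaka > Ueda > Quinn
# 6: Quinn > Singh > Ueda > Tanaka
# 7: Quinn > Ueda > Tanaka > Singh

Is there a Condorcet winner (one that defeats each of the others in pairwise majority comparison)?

Head-to-head results (7 voters total):
Tanaka vs Singh: Tanaka wins 4–3.
Tanaka vs Ueda: Ueda wins 4–3.
Tanaka vs Quinn: Quinn wins 4–3.
Singh vs Ueda: Ueda wins 4–3.
Singh vs Quinn: Singh wins 4–3.
Ueda vs Quinn: Quinn wins 4–3.
No candidate beats all others: Tanaka beats Singh beats Quinn beats Tanaka, a majority cycle.

No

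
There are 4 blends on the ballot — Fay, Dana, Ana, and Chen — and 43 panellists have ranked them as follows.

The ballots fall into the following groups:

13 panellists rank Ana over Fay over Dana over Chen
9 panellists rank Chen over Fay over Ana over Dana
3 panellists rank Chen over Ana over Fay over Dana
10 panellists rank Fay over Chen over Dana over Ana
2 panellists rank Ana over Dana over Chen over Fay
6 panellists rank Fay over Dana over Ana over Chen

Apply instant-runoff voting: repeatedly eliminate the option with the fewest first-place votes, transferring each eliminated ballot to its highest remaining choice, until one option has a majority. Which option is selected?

Fay

Round 1: Fay 16, Ana 15, Chen 12, Dana 0. Dana has the fewest and is eliminated.
Round 2: Fay 16, Ana 15, Chen 12. Chen has the fewest and is eliminated.
Round 3: Fay 25, Ana 18. Fay has a majority.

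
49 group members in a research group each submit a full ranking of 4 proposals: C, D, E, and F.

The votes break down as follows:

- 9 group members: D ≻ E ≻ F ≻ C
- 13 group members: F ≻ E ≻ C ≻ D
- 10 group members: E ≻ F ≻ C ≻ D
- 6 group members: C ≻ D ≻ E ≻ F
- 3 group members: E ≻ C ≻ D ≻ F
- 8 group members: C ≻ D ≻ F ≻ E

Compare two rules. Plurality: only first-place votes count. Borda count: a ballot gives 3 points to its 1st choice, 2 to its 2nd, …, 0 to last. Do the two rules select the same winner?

No

Plurality first-place counts: C 14, D 9, E 13, F 13 → C.
Borda totals: C 71, D 58, E 89, F 76 → E.
The two rules disagree: plurality picks C, Borda picks E.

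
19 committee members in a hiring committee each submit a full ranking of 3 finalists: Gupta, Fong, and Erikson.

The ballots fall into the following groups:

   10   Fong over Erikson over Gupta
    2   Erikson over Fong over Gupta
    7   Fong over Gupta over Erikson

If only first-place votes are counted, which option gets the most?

First-place vote totals:
  Gupta: 0
  Fong: 17
  Erikson: 2
Fong has the most first-place votes.

Fong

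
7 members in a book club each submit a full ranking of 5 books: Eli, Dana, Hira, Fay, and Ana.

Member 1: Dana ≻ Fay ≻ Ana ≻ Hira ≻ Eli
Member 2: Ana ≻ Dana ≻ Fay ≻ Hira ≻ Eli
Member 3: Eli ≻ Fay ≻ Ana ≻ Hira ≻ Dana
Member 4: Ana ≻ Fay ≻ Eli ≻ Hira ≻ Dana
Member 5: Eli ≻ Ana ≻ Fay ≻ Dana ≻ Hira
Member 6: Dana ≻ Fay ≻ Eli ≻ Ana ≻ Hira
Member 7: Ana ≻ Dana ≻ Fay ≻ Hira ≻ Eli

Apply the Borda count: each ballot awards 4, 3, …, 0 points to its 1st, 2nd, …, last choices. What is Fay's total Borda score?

18

Borda scores:
  Eli: 0 + 0 + 4 + 2 + 4 + 2 + 0 = 12
  Dana: 4 + 3 + 0 + 0 + 1 + 4 + 3 = 15
  Hira: 1 + 1 + 1 + 1 + 0 + 0 + 1 = 5
  Fay: 3 + 2 + 3 + 3 + 2 + 3 + 2 = 18
  Ana: 2 + 4 + 2 + 4 + 3 + 1 + 4 = 20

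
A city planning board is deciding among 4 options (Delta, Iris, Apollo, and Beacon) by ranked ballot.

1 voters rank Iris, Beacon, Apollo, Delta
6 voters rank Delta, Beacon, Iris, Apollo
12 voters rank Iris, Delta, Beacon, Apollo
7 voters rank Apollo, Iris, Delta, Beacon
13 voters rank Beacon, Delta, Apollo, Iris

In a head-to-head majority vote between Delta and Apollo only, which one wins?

Ballots ranking Delta above Apollo: 6+12+13 = 31.
Ballots ranking Apollo above Delta: 1+7 = 8.
Delta wins the head-to-head, 31–8.

Delta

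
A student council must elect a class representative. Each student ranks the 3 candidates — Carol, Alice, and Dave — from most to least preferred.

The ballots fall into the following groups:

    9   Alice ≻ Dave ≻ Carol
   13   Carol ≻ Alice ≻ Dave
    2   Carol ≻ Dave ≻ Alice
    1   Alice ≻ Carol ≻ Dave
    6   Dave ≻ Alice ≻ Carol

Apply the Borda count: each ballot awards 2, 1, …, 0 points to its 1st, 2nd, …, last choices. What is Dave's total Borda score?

23

Borda scores:
  Carol: 9·0 + 13·2 + 2·2 + 1 + 6·0 = 31
  Alice: 9·2 + 13·1 + 2·0 + 2 + 6·1 = 39
  Dave: 9·1 + 13·0 + 2·1 + 0 + 6·2 = 23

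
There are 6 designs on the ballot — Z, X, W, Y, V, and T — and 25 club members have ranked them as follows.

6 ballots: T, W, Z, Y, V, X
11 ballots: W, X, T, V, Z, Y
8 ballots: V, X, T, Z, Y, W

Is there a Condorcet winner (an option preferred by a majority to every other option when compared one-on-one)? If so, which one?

There is no Condorcet winner

Head-to-head results (25 voters total):
Z vs X: X wins 19–6.
Z vs W: W wins 17–8.
Z vs Y: Z wins 25–0.
Z vs V: V wins 19–6.
Z vs T: T wins 25–0.
X vs W: W wins 17–8.
X vs Y: X wins 19–6.
X vs V: V wins 14–11.
X vs T: X wins 19–6.
W vs Y: W wins 17–8.
W vs V: W wins 17–8.
W vs T: T wins 14–11.
Y vs V: V wins 19–6.
Y vs T: T wins 25–0.
V vs T: T wins 17–8.
No candidate beats all others: X beats T beats W beats X, a majority cycle.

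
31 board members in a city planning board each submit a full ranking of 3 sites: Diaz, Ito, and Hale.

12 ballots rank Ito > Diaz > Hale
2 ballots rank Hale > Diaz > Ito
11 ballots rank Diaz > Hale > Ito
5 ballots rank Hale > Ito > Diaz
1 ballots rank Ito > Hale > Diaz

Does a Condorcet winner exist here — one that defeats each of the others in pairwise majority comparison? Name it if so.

Head-to-head results (31 voters total):
Diaz vs Ito: Ito wins 18–13.
Diaz vs Hale: Diaz wins 23–8.
Ito vs Hale: Hale wins 18–13.
No candidate beats all others: Diaz beats Hale beats Ito beats Diaz, a majority cycle.

There is no Condorcet winner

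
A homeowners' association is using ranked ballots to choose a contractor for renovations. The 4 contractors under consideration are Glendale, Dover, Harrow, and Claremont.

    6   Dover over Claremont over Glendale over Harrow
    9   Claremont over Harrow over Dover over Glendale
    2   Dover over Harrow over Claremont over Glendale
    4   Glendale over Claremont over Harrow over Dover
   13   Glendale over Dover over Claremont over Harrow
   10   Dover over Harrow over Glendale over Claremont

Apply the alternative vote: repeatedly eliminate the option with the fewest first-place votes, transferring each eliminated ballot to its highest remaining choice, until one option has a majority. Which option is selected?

Round 1: Dover 18, Glendale 17, Claremont 9, Harrow 0. Harrow has the fewest and is eliminated.
Round 2: Dover 18, Glendale 17, Claremont 9. Claremont has the fewest and is eliminated.
Round 3: Dover 27, Glendale 17. Dover has a majority.

Dover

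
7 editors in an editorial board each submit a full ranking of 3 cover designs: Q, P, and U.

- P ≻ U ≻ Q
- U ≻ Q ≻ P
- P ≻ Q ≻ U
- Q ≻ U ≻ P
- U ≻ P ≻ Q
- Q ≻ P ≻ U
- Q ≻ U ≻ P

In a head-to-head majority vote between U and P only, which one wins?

U

Ballots ranking U above P: 4.
Ballots ranking P above U: 3.
U wins the head-to-head, 4–3.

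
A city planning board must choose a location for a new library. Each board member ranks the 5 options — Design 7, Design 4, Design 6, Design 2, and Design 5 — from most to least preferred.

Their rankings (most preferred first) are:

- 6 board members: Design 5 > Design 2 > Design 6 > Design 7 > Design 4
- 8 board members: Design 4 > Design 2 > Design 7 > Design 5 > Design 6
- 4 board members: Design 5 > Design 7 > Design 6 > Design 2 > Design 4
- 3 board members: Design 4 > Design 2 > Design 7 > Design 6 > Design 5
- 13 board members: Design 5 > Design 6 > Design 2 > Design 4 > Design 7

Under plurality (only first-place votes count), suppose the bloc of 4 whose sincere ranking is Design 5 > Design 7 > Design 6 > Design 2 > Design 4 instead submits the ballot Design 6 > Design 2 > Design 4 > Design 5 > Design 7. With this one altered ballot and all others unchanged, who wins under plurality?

First-place totals with the altered ballot: Design 7 0, Design 4 11, Design 6 4, Design 2 0, Design 5 19.
The winner is unchanged: still Design 5.

Design 5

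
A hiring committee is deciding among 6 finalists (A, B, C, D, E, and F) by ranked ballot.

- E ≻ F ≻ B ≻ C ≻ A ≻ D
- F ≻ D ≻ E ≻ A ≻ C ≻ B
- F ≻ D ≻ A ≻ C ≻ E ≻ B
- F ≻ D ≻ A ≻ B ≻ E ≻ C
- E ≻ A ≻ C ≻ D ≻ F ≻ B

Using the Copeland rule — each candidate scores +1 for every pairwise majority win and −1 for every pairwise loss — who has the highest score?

F

Pairwise results:
  A vs B: A wins 4–1.
  A vs C: A wins 4–1.
  A vs D: D wins 3–2.
  A vs E: E wins 3–2.
  A vs F: F wins 4–1.
  B vs C: C wins 3–2.
  B vs D: D wins 4–1.
  B vs E: E wins 4–1.
  B vs F: F wins 5–0.
  C vs D: D wins 3–2.
  C vs E: E wins 4–1.
  C vs F: F wins 4–1.
  D vs E: D wins 3–2.
  D vs F: F wins 4–1.
  E vs F: F wins 3–2.
Copeland scores (wins − losses):
  A: 2 − 3 = -1
  B: 0 − 5 = -5
  C: 1 − 4 = -3
  D: 4 − 1 = 3
  E: 3 − 2 = 1
  F: 5 − 0 = 5
F has the best Copeland score.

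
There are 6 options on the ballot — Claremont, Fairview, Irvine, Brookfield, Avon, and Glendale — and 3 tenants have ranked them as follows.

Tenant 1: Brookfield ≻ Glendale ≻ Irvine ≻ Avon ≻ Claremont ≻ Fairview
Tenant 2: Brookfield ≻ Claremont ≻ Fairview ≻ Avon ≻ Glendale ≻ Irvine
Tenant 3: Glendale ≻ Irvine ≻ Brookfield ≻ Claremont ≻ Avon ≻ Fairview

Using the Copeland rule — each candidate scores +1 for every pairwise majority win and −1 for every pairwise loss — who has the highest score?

Brookfield

Pairwise results:
  Claremont vs Fairview: Claremont wins 3–0.
  Claremont vs Irvine: Irvine wins 2–1.
  Claremont vs Brookfield: Brookfield wins 3–0.
  Claremont vs Avon: Claremont wins 2–1.
  Claremont vs Glendale: Glendale wins 2–1.
  Fairview vs Irvine: Irvine wins 2–1.
  Fairview vs Brookfield: Brookfield wins 3–0.
  Fairview vs Avon: Avon wins 2–1.
  Fairview vs Glendale: Glendale wins 2–1.
  Irvine vs Brookfield: Brookfield wins 2–1.
  Irvine vs Avon: Irvine wins 2–1.
  Irvine vs Glendale: Glendale wins 3–0.
  Brookfield vs Avon: Brookfield wins 3–0.
  Brookfield vs Glendale: Brookfield wins 2–1.
  Avon vs Glendale: Glendale wins 2–1.
Copeland scores (wins − losses):
  Claremont: 2 − 3 = -1
  Fairview: 0 − 5 = -5
  Irvine: 3 − 2 = 1
  Brookfield: 5 − 0 = 5
  Avon: 1 − 4 = -3
  Glendale: 4 − 1 = 3
Brookfield has the best Copeland score.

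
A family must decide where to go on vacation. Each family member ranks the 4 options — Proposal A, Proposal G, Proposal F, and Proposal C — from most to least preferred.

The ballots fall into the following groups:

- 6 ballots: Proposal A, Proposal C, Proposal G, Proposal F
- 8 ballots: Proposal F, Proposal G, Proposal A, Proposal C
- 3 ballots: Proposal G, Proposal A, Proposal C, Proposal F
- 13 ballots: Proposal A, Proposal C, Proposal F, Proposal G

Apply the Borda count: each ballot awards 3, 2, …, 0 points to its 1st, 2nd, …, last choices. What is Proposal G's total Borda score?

Borda scores:
  Proposal A: 6·3 + 8·1 + 3·2 + 13·3 = 71
  Proposal G: 6·1 + 8·2 + 3·3 + 13·0 = 31
  Proposal F: 6·0 + 8·3 + 3·0 + 13·1 = 37
  Proposal C: 6·2 + 8·0 + 3·1 + 13·2 = 41

31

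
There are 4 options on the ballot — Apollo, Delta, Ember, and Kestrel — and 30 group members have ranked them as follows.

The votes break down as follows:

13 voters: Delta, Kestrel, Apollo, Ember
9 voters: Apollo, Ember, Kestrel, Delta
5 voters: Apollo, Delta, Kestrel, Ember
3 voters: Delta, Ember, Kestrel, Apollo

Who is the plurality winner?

Delta

First-place vote totals:
  Apollo: 14
  Delta: 16
  Ember: 0
  Kestrel: 0
Delta has the most first-place votes.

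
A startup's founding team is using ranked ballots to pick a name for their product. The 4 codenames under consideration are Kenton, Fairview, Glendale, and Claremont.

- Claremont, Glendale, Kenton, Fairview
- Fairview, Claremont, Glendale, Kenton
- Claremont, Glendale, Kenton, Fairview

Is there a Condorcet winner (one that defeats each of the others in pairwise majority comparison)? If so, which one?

Head-to-head results (3 voters total):
Kenton vs Fairview: Kenton wins 2–1.
Kenton vs Glendale: Glendale wins 3–0.
Kenton vs Claremont: Claremont wins 3–0.
Fairview vs Glendale: Glendale wins 2–1.
Fairview vs Claremont: Claremont wins 2–1.
Glendale vs Claremont: Claremont wins 3–0.
Claremont beats each rival — Kenton (3–0), Fairview (2–1), Glendale (3–0) — so Claremont is the Condorcet winner.

Claremont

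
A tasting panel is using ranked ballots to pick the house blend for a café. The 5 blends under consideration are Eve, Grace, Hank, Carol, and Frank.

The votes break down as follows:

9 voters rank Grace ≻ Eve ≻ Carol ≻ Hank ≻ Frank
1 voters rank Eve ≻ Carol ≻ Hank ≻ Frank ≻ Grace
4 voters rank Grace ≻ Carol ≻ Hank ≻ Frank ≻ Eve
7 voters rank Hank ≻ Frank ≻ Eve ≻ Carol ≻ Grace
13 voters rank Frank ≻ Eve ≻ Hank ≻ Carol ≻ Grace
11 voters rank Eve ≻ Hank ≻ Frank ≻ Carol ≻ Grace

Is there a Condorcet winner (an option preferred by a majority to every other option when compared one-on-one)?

No

Head-to-head results (45 voters total):
Eve vs Grace: Eve wins 32–13.
Eve vs Hank: Eve wins 34–11.
Eve vs Carol: Eve wins 41–4.
Eve vs Frank: Frank wins 24–21.
Grace vs Hank: Hank wins 32–13.
Grace vs Carol: Carol wins 32–13.
Grace vs Frank: Frank wins 32–13.
Hank vs Carol: Hank wins 31–14.
Hank vs Frank: Hank wins 32–13.
Carol vs Frank: Frank wins 31–14.
No candidate beats all others: Eve beats Hank beats Frank beats Eve, a majority cycle.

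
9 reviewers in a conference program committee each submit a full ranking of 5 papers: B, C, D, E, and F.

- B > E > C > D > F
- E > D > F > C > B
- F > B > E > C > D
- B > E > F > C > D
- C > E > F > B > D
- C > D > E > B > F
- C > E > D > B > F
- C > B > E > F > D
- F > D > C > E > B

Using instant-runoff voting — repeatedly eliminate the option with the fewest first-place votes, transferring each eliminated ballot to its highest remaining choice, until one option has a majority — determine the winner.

Round 1: C 4, B 2, F 2, E 1, D 0. D has the fewest and is eliminated.
Round 2: C 4, B 2, F 2, E 1. E has the fewest and is eliminated.
Round 3: C 4, F 3, B 2. B has the fewest and is eliminated.
Round 4: C 5, F 4. C has a majority.

C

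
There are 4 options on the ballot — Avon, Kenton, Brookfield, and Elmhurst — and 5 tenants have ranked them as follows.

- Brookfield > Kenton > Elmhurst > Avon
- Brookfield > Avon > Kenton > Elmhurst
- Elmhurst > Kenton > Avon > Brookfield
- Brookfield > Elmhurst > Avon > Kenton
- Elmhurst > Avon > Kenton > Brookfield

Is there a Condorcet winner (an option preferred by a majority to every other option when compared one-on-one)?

Yes

Head-to-head results (5 voters total):
Avon vs Kenton: Avon wins 3–2.
Avon vs Brookfield: Brookfield wins 3–2.
Avon vs Elmhurst: Elmhurst wins 4–1.
Kenton vs Brookfield: Brookfield wins 3–2.
Kenton vs Elmhurst: Elmhurst wins 3–2.
Brookfield vs Elmhurst: Brookfield wins 3–2.
Brookfield beats each rival — Avon (3–2), Kenton (3–2), Elmhurst (3–2) — so Brookfield is the Condorcet winner.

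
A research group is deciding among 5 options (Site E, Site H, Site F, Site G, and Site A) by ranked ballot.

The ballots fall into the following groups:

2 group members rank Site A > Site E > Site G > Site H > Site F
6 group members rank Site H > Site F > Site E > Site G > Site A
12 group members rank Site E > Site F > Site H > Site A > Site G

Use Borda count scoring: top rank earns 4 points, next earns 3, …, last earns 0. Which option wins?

Borda scores:
  Site E: 2·3 + 6·2 + 12·4 = 66
  Site H: 2·1 + 6·4 + 12·2 = 50
  Site F: 2·0 + 6·3 + 12·3 = 54
  Site G: 2·2 + 6·1 + 12·0 = 10
  Site A: 2·4 + 6·0 + 12·1 = 20
Site E has the highest total.

Site E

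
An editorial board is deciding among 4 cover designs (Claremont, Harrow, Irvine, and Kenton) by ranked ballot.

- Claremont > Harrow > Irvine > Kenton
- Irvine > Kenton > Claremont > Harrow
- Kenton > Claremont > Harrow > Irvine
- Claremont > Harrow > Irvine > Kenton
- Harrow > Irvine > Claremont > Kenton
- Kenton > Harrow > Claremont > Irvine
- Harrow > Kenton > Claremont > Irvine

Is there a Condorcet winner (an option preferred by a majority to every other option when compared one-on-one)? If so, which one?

None — there is no Condorcet winner

Head-to-head results (7 voters total):
Claremont vs Harrow: Claremont wins 4–3.
Claremont vs Irvine: Claremont wins 5–2.
Claremont vs Kenton: Kenton wins 4–3.
Harrow vs Irvine: Harrow wins 6–1.
Harrow vs Kenton: Harrow wins 4–3.
Irvine vs Kenton: Irvine wins 4–3.
No candidate beats all others: Claremont beats Harrow beats Kenton beats Claremont, a majority cycle.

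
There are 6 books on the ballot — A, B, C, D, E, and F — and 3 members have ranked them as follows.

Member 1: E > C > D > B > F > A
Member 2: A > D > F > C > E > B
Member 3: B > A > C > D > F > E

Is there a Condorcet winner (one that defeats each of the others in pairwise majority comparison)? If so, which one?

Head-to-head results (3 voters total):
A vs B: B wins 2–1.
A vs C: A wins 2–1.
A vs D: A wins 2–1.
A vs E: A wins 2–1.
A vs F: A wins 2–1.
B vs C: C wins 2–1.
B vs D: D wins 2–1.
B vs E: E wins 2–1.
B vs F: B wins 2–1.
C vs D: C wins 2–1.
C vs E: C wins 2–1.
C vs F: C wins 2–1.
D vs E: D wins 2–1.
D vs F: D wins 3–0.
E vs F: F wins 2–1.
No candidate beats all others: A beats C beats B beats A, a majority cycle.

None — there is no Condorcet winner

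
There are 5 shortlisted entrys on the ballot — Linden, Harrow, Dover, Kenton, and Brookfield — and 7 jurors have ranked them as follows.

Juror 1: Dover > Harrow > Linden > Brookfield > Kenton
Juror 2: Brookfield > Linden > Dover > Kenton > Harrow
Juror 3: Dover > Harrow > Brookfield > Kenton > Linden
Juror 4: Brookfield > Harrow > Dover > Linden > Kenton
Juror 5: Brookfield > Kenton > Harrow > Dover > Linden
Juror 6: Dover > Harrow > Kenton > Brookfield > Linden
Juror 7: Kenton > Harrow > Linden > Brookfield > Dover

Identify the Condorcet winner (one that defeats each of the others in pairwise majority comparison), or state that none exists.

Head-to-head results (7 voters total):
Linden vs Harrow: Harrow wins 6–1.
Linden vs Dover: Dover wins 5–2.
Linden vs Kenton: Kenton wins 4–3.
Linden vs Brookfield: Brookfield wins 5–2.
Harrow vs Dover: Dover wins 4–3.
Harrow vs Kenton: Harrow wins 4–3.
Harrow vs Brookfield: Harrow wins 4–3.
Dover vs Kenton: Dover wins 5–2.
Dover vs Brookfield: Brookfield wins 4–3.
Kenton vs Brookfield: Brookfield wins 5–2.
No candidate beats all others: Harrow beats Brookfield beats Dover beats Harrow, a majority cycle.

No Condorcet winner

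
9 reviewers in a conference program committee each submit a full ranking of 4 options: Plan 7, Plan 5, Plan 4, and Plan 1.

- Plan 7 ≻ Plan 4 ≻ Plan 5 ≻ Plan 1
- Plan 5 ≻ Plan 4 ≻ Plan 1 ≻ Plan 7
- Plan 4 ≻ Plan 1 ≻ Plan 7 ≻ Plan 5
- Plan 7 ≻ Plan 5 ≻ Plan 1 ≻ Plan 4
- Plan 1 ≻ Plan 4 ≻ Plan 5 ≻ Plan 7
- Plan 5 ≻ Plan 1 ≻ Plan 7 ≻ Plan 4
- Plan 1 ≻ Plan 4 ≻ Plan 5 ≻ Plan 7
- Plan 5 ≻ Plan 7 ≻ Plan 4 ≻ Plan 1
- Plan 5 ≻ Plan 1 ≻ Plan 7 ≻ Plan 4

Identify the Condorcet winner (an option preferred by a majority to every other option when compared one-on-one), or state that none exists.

Head-to-head results (9 voters total):
Plan 7 vs Plan 5: Plan 5 wins 6–3.
Plan 7 vs Plan 4: Plan 7 wins 5–4.
Plan 7 vs Plan 1: Plan 1 wins 6–3.
Plan 5 vs Plan 4: Plan 5 wins 5–4.
Plan 5 vs Plan 1: Plan 5 wins 6–3.
Plan 4 vs Plan 1: Plan 1 wins 5–4.
Plan 5 beats each rival — Plan 7 (6–3), Plan 4 (5–4), Plan 1 (6–3) — so Plan 5 is the Condorcet winner.

Plan 5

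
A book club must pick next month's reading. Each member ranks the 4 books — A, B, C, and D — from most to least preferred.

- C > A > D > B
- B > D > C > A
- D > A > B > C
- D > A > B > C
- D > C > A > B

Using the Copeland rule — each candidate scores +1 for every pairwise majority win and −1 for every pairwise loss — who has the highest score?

Pairwise results:
  A vs B: A wins 4–1.
  A vs C: C wins 3–2.
  A vs D: D wins 4–1.
  B vs C: B wins 3–2.
  B vs D: D wins 4–1.
  C vs D: D wins 4–1.
Copeland scores (wins − losses):
  A: 1 − 2 = -1
  B: 1 − 2 = -1
  C: 1 − 2 = -1
  D: 3 − 0 = 3
D has the best Copeland score.

D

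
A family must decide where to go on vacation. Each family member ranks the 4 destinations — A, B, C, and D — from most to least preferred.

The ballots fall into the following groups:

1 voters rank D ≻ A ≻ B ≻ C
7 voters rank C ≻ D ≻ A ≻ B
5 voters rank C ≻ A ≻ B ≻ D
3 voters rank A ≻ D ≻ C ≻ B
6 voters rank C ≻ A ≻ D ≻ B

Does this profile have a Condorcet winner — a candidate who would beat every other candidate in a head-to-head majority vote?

Yes

Head-to-head results (22 voters total):
A vs B: A wins 22–0.
A vs C: C wins 18–4.
A vs D: A wins 14–8.
B vs C: C wins 21–1.
B vs D: D wins 17–5.
C vs D: C wins 18–4.
C beats each rival — A (18–4), B (21–1), D (18–4) — so C is the Condorcet winner.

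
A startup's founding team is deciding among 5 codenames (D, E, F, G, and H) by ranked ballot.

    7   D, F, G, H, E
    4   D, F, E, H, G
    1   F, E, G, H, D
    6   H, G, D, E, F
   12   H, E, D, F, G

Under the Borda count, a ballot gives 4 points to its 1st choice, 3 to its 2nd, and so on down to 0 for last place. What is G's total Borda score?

34

Borda scores:
  D: 7·4 + 4·4 + 0 + 6·2 + 12·2 = 80
  E: 7·0 + 4·2 + 3 + 6·1 + 12·3 = 53
  F: 7·3 + 4·3 + 4 + 6·0 + 12·1 = 49
  G: 7·2 + 4·0 + 2 + 6·3 + 12·0 = 34
  H: 7·1 + 4·1 + 1 + 6·4 + 12·4 = 84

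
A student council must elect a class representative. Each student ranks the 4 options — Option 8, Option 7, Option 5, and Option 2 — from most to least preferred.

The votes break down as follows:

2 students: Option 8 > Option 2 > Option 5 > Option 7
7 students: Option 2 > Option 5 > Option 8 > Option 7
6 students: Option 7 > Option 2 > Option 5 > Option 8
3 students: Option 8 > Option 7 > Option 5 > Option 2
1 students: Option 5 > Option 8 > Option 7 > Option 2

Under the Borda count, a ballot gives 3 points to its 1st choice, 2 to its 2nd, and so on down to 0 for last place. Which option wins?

Option 2

Borda scores:
  Option 8: 2·3 + 7·1 + 6·0 + 3·3 + 2 = 24
  Option 7: 2·0 + 7·0 + 6·3 + 3·2 + 1 = 25
  Option 5: 2·1 + 7·2 + 6·1 + 3·1 + 3 = 28
  Option 2: 2·2 + 7·3 + 6·2 + 3·0 + 0 = 37
Option 2 has the highest total.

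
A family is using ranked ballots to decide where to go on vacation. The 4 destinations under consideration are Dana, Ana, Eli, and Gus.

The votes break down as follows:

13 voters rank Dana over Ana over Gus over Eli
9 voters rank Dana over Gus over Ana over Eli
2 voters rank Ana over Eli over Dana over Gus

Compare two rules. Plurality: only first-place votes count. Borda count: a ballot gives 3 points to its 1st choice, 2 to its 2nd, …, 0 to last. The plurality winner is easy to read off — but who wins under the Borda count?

Dana

Plurality first-place counts: Dana 22, Ana 2, Eli 0, Gus 0 → Dana.
Borda totals: Dana 68, Ana 41, Eli 4, Gus 31 → Dana.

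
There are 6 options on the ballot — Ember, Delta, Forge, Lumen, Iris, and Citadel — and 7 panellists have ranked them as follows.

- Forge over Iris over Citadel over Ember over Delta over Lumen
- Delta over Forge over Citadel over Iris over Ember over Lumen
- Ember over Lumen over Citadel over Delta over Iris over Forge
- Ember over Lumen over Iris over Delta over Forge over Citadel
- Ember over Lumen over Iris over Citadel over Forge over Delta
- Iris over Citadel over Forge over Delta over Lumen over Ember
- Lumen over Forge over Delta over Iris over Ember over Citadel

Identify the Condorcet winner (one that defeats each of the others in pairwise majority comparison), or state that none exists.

No Condorcet winner

Head-to-head results (7 voters total):
Ember vs Delta: Ember wins 4–3.
Ember vs Forge: Forge wins 4–3.
Ember vs Lumen: Ember wins 5–2.
Ember vs Iris: Iris wins 4–3.
Ember vs Citadel: Ember wins 4–3.
Delta vs Forge: Forge wins 4–3.
Delta vs Lumen: Lumen wins 4–3.
Delta vs Iris: Iris wins 4–3.
Delta vs Citadel: Citadel wins 4–3.
Forge vs Lumen: Lumen wins 4–3.
Forge vs Iris: Iris wins 4–3.
Forge vs Citadel: Forge wins 4–3.
Lumen vs Iris: Lumen wins 4–3.
Lumen vs Citadel: Lumen wins 4–3.
Iris vs Citadel: Iris wins 5–2.
No candidate beats all others: Ember beats Lumen beats Forge beats Ember, a majority cycle.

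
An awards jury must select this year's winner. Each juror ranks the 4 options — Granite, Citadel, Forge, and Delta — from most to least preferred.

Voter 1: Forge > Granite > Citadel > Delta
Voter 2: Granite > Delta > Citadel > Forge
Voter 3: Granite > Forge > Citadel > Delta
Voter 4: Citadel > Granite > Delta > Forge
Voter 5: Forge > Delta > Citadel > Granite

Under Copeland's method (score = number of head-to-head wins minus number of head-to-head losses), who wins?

Granite

Pairwise results:
  Granite vs Citadel: Granite wins 3–2.
  Granite vs Forge: Granite wins 3–2.
  Granite vs Delta: Granite wins 4–1.
  Citadel vs Forge: Forge wins 3–2.
  Citadel vs Delta: Citadel wins 3–2.
  Forge vs Delta: Forge wins 3–2.
Copeland scores (wins − losses):
  Granite: 3 − 0 = 3
  Citadel: 1 − 2 = -1
  Forge: 2 − 1 = 1
  Delta: 0 − 3 = -3
Granite has the best Copeland score.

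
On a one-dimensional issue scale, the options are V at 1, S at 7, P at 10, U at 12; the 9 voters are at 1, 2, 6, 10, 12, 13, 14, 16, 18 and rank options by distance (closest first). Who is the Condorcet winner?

With single-peaked preferences on a line, the Condorcet winner is the candidate closest to the median voter.
The median voter (position 12) is closest to U at 12.
Check: U vs V — voters closer to U: 6 of 9.

U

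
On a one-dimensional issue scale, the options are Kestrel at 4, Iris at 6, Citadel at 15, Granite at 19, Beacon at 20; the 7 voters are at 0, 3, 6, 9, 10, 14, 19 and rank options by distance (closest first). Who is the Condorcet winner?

Iris

With single-peaked preferences on a line, the Condorcet winner is the candidate closest to the median voter.
The median voter (position 9) is closest to Iris at 6.
Check: Iris vs Granite — voters closer to Iris: 5 of 7.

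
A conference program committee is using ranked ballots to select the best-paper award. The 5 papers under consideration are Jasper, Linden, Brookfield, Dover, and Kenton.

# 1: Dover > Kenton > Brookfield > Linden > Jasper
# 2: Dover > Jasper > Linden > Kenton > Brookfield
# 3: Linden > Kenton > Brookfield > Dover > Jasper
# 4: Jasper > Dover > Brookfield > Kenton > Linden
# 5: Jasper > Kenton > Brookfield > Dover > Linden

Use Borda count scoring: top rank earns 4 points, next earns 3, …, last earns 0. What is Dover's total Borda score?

13

Borda scores:
  Jasper: 0 + 3 + 0 + 4 + 4 = 11
  Linden: 1 + 2 + 4 + 0 + 0 = 7
  Brookfield: 2 + 0 + 2 + 2 + 2 = 8
  Dover: 4 + 4 + 1 + 3 + 1 = 13
  Kenton: 3 + 1 + 3 + 1 + 3 = 11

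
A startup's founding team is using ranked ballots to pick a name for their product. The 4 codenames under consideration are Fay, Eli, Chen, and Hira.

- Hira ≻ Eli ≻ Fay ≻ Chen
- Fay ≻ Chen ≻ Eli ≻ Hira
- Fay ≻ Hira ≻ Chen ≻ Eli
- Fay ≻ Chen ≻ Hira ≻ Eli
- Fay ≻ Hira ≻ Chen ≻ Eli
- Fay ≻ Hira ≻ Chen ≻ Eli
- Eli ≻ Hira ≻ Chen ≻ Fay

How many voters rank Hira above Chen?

5

Ballots ranking Hira above Chen: 5.
Ballots ranking Chen above Hira: 2.
So 5 of 7 voters prefer Hira to Chen.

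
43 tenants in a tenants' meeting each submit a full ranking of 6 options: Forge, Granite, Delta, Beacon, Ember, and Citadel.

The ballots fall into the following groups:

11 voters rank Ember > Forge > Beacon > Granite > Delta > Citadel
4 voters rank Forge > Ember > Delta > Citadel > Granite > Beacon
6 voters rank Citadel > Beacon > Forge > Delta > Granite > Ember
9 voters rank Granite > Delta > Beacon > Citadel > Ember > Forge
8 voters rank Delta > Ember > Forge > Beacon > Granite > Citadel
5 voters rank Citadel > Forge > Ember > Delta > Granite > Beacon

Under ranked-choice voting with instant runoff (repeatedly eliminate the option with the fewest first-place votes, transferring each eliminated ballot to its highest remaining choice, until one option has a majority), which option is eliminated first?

Beacon

Round 1: Ember 11, Citadel 11, Granite 9, Delta 8, Forge 4, Beacon 0. Beacon has the fewest and is eliminated.
Round 2: Ember 11, Citadel 11, Granite 9, Delta 8, Forge 4. Forge has the fewest and is eliminated.
Round 3: Ember 15, Citadel 11, Granite 9, Delta 8. Delta has the fewest and is eliminated.
Round 4: Ember 23, Citadel 11, Granite 9. Ember has a majority.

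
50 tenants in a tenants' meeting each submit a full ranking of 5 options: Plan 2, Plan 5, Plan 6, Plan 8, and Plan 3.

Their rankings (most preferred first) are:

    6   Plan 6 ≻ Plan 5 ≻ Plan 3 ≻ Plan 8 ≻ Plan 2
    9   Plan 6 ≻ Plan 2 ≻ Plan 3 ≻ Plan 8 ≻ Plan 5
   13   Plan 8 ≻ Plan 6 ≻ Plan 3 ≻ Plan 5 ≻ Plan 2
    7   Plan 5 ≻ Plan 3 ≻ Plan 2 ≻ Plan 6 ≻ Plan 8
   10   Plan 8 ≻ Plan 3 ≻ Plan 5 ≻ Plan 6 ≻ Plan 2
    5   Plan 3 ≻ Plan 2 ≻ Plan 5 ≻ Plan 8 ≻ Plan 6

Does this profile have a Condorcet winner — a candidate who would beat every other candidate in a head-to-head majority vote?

Head-to-head results (50 voters total):
Plan 2 vs Plan 5: Plan 5 wins 36–14.
Plan 2 vs Plan 6: Plan 6 wins 38–12.
Plan 2 vs Plan 8: Plan 8 wins 29–21.
Plan 2 vs Plan 3: Plan 3 wins 41–9.
Plan 5 vs Plan 6: Plan 6 wins 28–22.
Plan 5 vs Plan 8: Plan 8 wins 32–18.
Plan 5 vs Plan 3: Plan 3 wins 37–13.
Plan 6 vs Plan 8: Plan 8 wins 28–22.
Plan 6 vs Plan 3: Plan 6 wins 28–22.
Plan 8 vs Plan 3: Plan 3 wins 27–23.
No candidate beats all others: Plan 6 beats Plan 3 beats Plan 8 beats Plan 6, a majority cycle.

No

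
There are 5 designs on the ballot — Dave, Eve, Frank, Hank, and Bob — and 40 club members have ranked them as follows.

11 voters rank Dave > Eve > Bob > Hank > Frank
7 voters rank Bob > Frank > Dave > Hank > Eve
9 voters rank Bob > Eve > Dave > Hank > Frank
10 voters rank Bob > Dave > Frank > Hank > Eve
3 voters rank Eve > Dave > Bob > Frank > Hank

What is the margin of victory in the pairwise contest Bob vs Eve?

12

Ballots ranking Bob above Eve: 7+9+10 = 26.
Ballots ranking Eve above Bob: 11+3 = 14.
Bob wins 26–14, a margin of 12.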